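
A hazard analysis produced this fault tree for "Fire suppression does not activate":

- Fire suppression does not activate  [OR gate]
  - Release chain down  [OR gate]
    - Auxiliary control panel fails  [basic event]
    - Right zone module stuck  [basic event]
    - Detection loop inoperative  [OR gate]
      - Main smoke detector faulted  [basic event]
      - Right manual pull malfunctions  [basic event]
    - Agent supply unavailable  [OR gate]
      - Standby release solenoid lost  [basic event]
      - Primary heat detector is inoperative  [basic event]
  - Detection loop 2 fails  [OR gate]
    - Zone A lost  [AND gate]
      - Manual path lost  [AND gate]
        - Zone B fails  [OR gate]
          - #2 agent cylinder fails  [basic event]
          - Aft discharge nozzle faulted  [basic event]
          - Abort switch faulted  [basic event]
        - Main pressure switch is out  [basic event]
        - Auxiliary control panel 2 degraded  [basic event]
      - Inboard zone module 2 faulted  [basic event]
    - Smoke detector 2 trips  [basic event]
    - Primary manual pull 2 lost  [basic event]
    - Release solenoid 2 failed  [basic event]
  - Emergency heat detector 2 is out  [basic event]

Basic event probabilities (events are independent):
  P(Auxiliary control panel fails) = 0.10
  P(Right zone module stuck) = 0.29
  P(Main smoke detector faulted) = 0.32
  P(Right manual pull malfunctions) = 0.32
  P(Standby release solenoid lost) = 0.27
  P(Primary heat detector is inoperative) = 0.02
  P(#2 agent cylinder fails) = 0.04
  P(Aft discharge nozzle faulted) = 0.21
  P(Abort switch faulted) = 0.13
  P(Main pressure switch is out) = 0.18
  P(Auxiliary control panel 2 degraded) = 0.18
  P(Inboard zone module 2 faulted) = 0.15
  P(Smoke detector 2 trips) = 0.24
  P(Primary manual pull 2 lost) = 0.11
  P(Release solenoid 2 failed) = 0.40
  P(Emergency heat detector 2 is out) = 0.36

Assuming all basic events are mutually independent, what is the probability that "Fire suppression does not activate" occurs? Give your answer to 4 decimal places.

0.9452

P(Detection loop inoperative) [OR] = 1 − (1−0.32) × (1−0.32) = 0.537600
P(Agent supply unavailable) [OR] = 1 − (1−0.27) × (1−0.02) = 0.284600
P(Release chain down) [OR] = 1 − (1−0.10) × (1−0.29) × (1−0.537600) × (1−0.284600) = 0.788618
P(Zone B fails) [OR] = 1 − (1−0.04) × (1−0.21) × (1−0.13) = 0.340192
P(Manual path lost) [AND] = 0.340192 × 0.18 × 0.18 = 0.011022
P(Zone A lost) [AND] = 0.011022 × 0.15 = 0.001653
P(Detection loop 2 fails) [OR] = 1 − (1−0.001653) × (1−0.24) × (1−0.11) × (1−0.40) = 0.594831
P(Fire suppression does not activate) [OR] = 1 − (1−0.788618) × (1−0.594831) × (1−0.36) = 0.945187
Rounded to 4 decimal places: P(Fire suppression does not activate) ≈ 0.9452.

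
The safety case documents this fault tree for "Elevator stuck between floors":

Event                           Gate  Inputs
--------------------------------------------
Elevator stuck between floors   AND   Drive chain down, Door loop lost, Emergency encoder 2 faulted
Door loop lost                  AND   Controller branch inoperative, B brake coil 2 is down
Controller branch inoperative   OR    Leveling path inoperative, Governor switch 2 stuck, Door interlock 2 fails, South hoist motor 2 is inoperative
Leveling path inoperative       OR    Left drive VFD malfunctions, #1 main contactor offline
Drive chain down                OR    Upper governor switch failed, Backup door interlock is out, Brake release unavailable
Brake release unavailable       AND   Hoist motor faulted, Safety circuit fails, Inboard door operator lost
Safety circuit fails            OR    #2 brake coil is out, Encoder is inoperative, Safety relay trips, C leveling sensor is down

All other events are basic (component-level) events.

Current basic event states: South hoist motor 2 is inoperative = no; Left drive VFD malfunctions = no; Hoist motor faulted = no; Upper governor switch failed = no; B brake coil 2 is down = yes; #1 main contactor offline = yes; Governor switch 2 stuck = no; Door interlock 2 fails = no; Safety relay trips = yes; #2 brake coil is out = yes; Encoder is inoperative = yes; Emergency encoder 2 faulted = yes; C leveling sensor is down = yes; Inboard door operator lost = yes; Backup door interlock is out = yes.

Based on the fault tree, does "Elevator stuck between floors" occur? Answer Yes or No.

Yes

Safety circuit fails [OR]: #2 brake coil is out=occurs, Encoder is inoperative=occurs, Safety relay trips=occurs, C leveling sensor is down=occurs → at least one input occurs → occurs.
Brake release unavailable [AND]: Hoist motor faulted=not, Safety circuit fails=occurs, Inboard door operator lost=occurs → not all inputs occur → does not occur.
Drive chain down [OR]: Upper governor switch failed=not, Backup door interlock is out=occurs, Brake release unavailable=not → at least one input occurs → occurs.
Leveling path inoperative [OR]: Left drive VFD malfunctions=not, #1 main contactor offline=occurs → at least one input occurs → occurs.
Controller branch inoperative [OR]: Leveling path inoperative=occurs, Governor switch 2 stuck=not, Door interlock 2 fails=not, South hoist motor 2 is inoperative=not → at least one input occurs → occurs.
Door loop lost [AND]: Controller branch inoperative=occurs, B brake coil 2 is down=occurs → all inputs occur → occurs.
Elevator stuck between floors [AND]: Drive chain down=occurs, Door loop lost=occurs, Emergency encoder 2 faulted=occurs → all inputs occur → occurs.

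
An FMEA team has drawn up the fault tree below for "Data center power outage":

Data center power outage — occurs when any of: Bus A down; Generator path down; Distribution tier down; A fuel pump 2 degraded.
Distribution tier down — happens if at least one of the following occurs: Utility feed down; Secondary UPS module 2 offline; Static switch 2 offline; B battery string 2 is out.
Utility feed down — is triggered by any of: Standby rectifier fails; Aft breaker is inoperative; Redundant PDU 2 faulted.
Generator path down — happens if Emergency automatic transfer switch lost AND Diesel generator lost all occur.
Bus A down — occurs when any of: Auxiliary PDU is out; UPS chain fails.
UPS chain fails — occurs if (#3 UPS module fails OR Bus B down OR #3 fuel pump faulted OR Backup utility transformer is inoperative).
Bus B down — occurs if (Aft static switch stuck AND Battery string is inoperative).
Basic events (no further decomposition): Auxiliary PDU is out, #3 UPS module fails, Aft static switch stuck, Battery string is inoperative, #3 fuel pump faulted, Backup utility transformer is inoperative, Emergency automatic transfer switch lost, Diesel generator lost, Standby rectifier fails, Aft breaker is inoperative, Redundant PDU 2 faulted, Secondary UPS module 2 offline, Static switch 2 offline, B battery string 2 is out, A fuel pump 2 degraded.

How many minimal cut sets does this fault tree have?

13

Bus B down [AND]: one cut set from each child combined → 1 × 1 = 1 cut set(s).
UPS chain fails [OR]: union of children's cut sets → 4 cut set(s).
Bus A down [OR]: union of children's cut sets → 5 cut set(s).
Generator path down [AND]: one cut set from each child combined → 1 × 1 = 1 cut set(s).
Utility feed down [OR]: union of children's cut sets → 3 cut set(s).
Distribution tier down [OR]: union of children's cut sets → 6 cut set(s).
Data center power outage [OR]: union of children's cut sets → 13 cut set(s).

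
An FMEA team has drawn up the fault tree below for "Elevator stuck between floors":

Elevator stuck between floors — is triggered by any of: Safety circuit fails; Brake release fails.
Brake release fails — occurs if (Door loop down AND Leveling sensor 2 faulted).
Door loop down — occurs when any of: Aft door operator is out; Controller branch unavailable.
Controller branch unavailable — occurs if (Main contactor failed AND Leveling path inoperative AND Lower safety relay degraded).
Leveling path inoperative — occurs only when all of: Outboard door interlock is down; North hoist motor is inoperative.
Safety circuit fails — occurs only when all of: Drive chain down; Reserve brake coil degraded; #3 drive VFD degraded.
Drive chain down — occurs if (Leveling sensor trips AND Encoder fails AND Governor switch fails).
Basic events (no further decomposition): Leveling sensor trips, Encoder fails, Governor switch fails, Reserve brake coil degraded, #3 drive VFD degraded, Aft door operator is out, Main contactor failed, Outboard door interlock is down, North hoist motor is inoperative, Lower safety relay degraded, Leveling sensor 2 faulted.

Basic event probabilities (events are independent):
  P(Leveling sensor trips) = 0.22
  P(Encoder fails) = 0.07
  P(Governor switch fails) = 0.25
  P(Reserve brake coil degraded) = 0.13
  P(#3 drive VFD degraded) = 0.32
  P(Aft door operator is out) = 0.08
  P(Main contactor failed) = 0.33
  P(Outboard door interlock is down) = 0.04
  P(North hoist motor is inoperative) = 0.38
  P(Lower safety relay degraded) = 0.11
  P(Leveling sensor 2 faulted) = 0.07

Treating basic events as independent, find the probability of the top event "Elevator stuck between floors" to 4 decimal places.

0.0058

P(Drive chain down) [AND] = 0.22 × 0.07 × 0.25 = 0.003850
P(Safety circuit fails) [AND] = 0.003850 × 0.13 × 0.32 = 0.000160
P(Leveling path inoperative) [AND] = 0.04 × 0.38 = 0.015200
P(Controller branch unavailable) [AND] = 0.33 × 0.015200 × 0.11 = 0.000552
P(Door loop down) [OR] = 1 − (1−0.08) × (1−0.000552) = 0.080508
P(Brake release fails) [AND] = 0.080508 × 0.07 = 0.005636
P(Elevator stuck between floors) [OR] = 1 − (1−0.000160) × (1−0.005636) = 0.005795
Rounded to 4 decimal places: P(Elevator stuck between floors) ≈ 0.0058.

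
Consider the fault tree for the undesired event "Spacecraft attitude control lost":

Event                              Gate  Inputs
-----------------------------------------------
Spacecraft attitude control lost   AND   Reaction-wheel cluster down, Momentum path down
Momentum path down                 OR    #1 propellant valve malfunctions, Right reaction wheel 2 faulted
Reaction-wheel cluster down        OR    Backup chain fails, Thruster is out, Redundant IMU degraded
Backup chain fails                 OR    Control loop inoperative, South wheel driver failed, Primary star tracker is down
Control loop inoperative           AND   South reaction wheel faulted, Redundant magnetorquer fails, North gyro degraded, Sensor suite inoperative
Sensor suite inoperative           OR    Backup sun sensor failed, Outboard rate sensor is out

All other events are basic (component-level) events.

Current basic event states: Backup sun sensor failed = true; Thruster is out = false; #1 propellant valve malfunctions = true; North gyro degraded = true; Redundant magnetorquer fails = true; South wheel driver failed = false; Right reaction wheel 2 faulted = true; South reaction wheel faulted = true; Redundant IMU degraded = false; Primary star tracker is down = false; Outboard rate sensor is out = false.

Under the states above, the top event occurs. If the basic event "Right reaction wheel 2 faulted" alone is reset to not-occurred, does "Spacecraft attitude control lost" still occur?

Yes

Counterfactual: set "Right reaction wheel 2 faulted" to not occurred.
Sensor suite inoperative [OR]: Backup sun sensor failed=occurs, Outboard rate sensor is out=not → at least one input occurs → occurs.
Control loop inoperative [AND]: South reaction wheel faulted=occurs, Redundant magnetorquer fails=occurs, North gyro degraded=occurs, Sensor suite inoperative=occurs → all inputs occur → occurs.
Backup chain fails [OR]: Control loop inoperative=occurs, South wheel driver failed=not, Primary star tracker is down=not → at least one input occurs → occurs.
Reaction-wheel cluster down [OR]: Backup chain fails=occurs, Thruster is out=not, Redundant IMU degraded=not → at least one input occurs → occurs.
Momentum path down [OR]: #1 propellant valve malfunctions=occurs, Right reaction wheel 2 faulted=not → at least one input occurs → occurs.
Spacecraft attitude control lost [AND]: Reaction-wheel cluster down=occurs, Momentum path down=occurs → all inputs occur → occurs.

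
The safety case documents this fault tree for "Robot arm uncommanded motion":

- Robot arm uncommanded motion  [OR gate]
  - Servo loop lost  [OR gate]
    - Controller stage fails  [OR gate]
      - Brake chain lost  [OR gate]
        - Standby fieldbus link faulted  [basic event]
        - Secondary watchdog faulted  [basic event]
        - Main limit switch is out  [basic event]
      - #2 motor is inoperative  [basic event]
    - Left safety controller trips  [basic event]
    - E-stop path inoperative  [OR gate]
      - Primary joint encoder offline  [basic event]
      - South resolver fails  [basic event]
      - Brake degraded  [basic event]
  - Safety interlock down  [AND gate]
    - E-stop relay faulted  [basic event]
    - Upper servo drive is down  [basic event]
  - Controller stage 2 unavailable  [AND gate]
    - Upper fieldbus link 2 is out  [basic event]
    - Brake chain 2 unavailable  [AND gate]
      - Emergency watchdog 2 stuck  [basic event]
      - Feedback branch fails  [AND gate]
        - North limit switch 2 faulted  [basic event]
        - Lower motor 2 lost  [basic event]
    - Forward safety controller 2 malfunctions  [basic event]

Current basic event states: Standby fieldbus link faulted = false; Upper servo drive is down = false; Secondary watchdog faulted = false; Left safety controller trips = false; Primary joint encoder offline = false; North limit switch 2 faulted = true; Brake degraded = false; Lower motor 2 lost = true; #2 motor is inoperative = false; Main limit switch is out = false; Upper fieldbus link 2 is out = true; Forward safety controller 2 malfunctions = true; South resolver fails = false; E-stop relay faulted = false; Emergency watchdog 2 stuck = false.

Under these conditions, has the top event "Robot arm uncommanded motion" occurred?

Brake chain lost [OR]: Standby fieldbus link faulted=not, Secondary watchdog faulted=not, Main limit switch is out=not → no input occurs → does not occur.
Controller stage fails [OR]: Brake chain lost=not, #2 motor is inoperative=not → no input occurs → does not occur.
E-stop path inoperative [OR]: Primary joint encoder offline=not, South resolver fails=not, Brake degraded=not → no input occurs → does not occur.
Servo loop lost [OR]: Controller stage fails=not, Left safety controller trips=not, E-stop path inoperative=not → no input occurs → does not occur.
Safety interlock down [AND]: E-stop relay faulted=not, Upper servo drive is down=not → not all inputs occur → does not occur.
Feedback branch fails [AND]: North limit switch 2 faulted=occurs, Lower motor 2 lost=occurs → all inputs occur → occurs.
Brake chain 2 unavailable [AND]: Emergency watchdog 2 stuck=not, Feedback branch fails=occurs → not all inputs occur → does not occur.
Controller stage 2 unavailable [AND]: Upper fieldbus link 2 is out=occurs, Brake chain 2 unavailable=not, Forward safety controller 2 malfunctions=occurs → not all inputs occur → does not occur.
Robot arm uncommanded motion [OR]: Servo loop lost=not, Safety interlock down=not, Controller stage 2 unavailable=not → no input occurs → does not occur.

No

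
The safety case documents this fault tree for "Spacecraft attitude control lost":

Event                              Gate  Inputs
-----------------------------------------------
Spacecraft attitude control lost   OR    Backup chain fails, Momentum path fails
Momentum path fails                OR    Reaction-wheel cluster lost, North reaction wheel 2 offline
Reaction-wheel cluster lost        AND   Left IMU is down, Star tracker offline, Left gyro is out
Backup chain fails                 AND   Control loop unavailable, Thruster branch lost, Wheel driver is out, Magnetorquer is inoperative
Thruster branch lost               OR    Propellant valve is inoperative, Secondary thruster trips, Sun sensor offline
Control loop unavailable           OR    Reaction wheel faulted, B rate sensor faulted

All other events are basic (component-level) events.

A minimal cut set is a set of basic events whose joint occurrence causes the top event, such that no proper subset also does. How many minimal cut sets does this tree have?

Control loop unavailable [OR]: union of children's cut sets → 2 cut set(s).
Thruster branch lost [OR]: union of children's cut sets → 3 cut set(s).
Backup chain fails [AND]: one cut set from each child combined → 2 × 3 × 1 × 1 = 6 cut set(s).
Reaction-wheel cluster lost [AND]: one cut set from each child combined → 1 × 1 × 1 = 1 cut set(s).
Momentum path fails [OR]: union of children's cut sets → 2 cut set(s).
Spacecraft attitude control lost [OR]: union of children's cut sets → 8 cut set(s).
Minimal cut sets: {Magnetorquer is inoperative, Propellant valve is inoperative, Reaction wheel faulted, Wheel driver is out}; {Magnetorquer is inoperative, Reaction wheel faulted, Secondary thruster trips, Wheel driver is out}; {Magnetorquer is inoperative, Reaction wheel faulted, Sun sensor offline, Wheel driver is out}; {B rate sensor faulted, Magnetorquer is inoperative, Propellant valve is inoperative, Wheel driver is out}; {B rate sensor faulted, Magnetorquer is inoperative, Secondary thruster trips, Wheel driver is out}; {B rate sensor faulted, Magnetorquer is inoperative, Sun sensor offline, Wheel driver is out}; {Left IMU is down, Left gyro is out, Star tracker offline}; {North reaction wheel 2 offline}.

8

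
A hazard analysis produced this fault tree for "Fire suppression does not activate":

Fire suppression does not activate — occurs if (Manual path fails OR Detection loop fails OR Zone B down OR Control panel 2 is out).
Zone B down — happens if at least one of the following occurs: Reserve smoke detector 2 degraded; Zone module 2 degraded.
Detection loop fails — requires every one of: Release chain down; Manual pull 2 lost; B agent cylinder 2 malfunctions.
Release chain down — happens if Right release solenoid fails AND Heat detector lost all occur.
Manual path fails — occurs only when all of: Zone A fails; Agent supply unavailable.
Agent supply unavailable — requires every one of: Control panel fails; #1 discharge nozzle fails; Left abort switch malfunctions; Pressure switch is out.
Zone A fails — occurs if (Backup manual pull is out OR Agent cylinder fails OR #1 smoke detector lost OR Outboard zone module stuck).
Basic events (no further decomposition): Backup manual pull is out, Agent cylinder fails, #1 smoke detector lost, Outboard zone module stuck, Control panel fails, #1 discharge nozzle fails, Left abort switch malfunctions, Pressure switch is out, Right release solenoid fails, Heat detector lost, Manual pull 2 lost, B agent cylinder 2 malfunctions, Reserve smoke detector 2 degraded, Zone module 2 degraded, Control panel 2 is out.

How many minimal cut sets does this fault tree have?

8

Zone A fails [OR]: union of children's cut sets → 4 cut set(s).
Agent supply unavailable [AND]: one cut set from each child combined → 1 × 1 × 1 × 1 = 1 cut set(s).
Manual path fails [AND]: one cut set from each child combined → 4 × 1 = 4 cut set(s).
Release chain down [AND]: one cut set from each child combined → 1 × 1 = 1 cut set(s).
Detection loop fails [AND]: one cut set from each child combined → 1 × 1 × 1 = 1 cut set(s).
Zone B down [OR]: union of children's cut sets → 2 cut set(s).
Fire suppression does not activate [OR]: union of children's cut sets → 8 cut set(s).
Minimal cut sets: {#1 discharge nozzle fails, Backup manual pull is out, Control panel fails, Left abort switch malfunctions, Pressure switch is out}; {#1 discharge nozzle fails, Agent cylinder fails, Control panel fails, Left abort switch malfunctions, Pressure switch is out}; {#1 discharge nozzle fails, #1 smoke detector lost, Control panel fails, Left abort switch malfunctions, Pressure switch is out}; {#1 discharge nozzle fails, Control panel fails, Left abort switch malfunctions, Outboard zone module stuck, Pressure switch is out}; {B agent cylinder 2 malfunctions, Heat detector lost, Manual pull 2 lost, Right release solenoid fails}; {Reserve smoke detector 2 degraded}; {Zone module 2 degraded}; {Control panel 2 is out}.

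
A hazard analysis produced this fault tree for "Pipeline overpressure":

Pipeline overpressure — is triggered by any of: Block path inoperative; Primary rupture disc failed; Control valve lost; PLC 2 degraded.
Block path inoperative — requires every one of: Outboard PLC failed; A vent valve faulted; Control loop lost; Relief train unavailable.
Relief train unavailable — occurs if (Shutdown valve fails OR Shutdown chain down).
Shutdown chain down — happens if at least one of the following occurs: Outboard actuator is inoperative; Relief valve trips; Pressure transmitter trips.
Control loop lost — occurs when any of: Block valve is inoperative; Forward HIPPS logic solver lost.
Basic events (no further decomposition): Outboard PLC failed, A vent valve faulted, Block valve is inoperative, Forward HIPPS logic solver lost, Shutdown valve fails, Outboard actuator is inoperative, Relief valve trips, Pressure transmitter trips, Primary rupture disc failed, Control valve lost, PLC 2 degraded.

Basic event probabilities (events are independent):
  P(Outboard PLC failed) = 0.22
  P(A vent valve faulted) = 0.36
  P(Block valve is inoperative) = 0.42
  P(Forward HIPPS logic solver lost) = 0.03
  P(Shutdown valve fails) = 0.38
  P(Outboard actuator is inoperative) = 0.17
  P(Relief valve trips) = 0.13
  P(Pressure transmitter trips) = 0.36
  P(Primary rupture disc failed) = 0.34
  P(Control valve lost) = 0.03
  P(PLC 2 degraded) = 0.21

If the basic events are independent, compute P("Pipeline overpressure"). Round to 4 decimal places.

P(Control loop lost) [OR] = 1 − (1−0.42) × (1−0.03) = 0.437400
P(Shutdown chain down) [OR] = 1 − (1−0.17) × (1−0.13) × (1−0.36) = 0.537856
P(Relief train unavailable) [OR] = 1 − (1−0.38) × (1−0.537856) = 0.713471
P(Block path inoperative) [AND] = 0.22 × 0.36 × 0.437400 × 0.713471 = 0.024716
P(Pipeline overpressure) [OR] = 1 − (1−0.024716) × (1−0.34) × (1−0.03) × (1−0.21) = 0.506742
Rounded to 4 decimal places: P(Pipeline overpressure) ≈ 0.5067.

0.5067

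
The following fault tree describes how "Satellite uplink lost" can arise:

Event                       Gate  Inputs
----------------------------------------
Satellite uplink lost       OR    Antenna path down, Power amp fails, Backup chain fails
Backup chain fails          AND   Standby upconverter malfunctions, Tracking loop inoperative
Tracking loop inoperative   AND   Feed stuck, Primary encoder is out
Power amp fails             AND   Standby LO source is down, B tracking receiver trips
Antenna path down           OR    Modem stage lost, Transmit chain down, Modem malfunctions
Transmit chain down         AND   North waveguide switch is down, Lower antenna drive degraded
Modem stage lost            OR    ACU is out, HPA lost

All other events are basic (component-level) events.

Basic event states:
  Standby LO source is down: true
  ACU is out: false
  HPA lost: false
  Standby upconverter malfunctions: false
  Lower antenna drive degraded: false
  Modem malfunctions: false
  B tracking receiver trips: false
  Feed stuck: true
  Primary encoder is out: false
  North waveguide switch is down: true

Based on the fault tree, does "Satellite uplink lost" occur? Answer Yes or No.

Modem stage lost [OR]: ACU is out=not, HPA lost=not → no input occurs → does not occur.
Transmit chain down [AND]: North waveguide switch is down=occurs, Lower antenna drive degraded=not → not all inputs occur → does not occur.
Antenna path down [OR]: Modem stage lost=not, Transmit chain down=not, Modem malfunctions=not → no input occurs → does not occur.
Power amp fails [AND]: Standby LO source is down=occurs, B tracking receiver trips=not → not all inputs occur → does not occur.
Tracking loop inoperative [AND]: Feed stuck=occurs, Primary encoder is out=not → not all inputs occur → does not occur.
Backup chain fails [AND]: Standby upconverter malfunctions=not, Tracking loop inoperative=not → not all inputs occur → does not occur.
Satellite uplink lost [OR]: Antenna path down=not, Power amp fails=not, Backup chain fails=not → no input occurs → does not occur.

No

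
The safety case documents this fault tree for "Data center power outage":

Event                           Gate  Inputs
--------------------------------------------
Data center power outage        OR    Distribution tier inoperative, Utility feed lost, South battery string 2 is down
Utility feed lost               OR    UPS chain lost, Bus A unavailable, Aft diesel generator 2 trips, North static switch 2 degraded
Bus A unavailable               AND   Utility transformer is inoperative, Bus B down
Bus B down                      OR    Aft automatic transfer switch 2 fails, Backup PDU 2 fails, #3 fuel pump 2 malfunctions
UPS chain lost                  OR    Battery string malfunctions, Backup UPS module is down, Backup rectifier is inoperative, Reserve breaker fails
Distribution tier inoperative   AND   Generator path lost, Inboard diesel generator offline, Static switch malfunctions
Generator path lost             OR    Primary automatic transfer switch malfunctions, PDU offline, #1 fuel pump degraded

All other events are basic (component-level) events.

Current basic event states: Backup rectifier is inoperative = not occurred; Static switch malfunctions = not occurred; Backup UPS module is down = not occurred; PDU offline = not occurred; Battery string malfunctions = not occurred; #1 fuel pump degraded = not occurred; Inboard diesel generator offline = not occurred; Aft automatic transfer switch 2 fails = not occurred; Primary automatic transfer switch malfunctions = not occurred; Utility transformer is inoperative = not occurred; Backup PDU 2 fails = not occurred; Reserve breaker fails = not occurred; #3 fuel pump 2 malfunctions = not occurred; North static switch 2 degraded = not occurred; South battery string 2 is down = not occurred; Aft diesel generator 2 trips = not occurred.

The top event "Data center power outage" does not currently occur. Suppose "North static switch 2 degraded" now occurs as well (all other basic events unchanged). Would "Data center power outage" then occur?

Counterfactual: set "North static switch 2 degraded" to occurred.
Generator path lost [OR]: Primary automatic transfer switch malfunctions=not, PDU offline=not, #1 fuel pump degraded=not → no input occurs → does not occur.
Distribution tier inoperative [AND]: Generator path lost=not, Inboard diesel generator offline=not, Static switch malfunctions=not → not all inputs occur → does not occur.
UPS chain lost [OR]: Battery string malfunctions=not, Backup UPS module is down=not, Backup rectifier is inoperative=not, Reserve breaker fails=not → no input occurs → does not occur.
Bus B down [OR]: Aft automatic transfer switch 2 fails=not, Backup PDU 2 fails=not, #3 fuel pump 2 malfunctions=not → no input occurs → does not occur.
Bus A unavailable [AND]: Utility transformer is inoperative=not, Bus B down=not → not all inputs occur → does not occur.
Utility feed lost [OR]: UPS chain lost=not, Bus A unavailable=not, Aft diesel generator 2 trips=not, North static switch 2 degraded=occurs → at least one input occurs → occurs.
Data center power outage [OR]: Distribution tier inoperative=not, Utility feed lost=occurs, South battery string 2 is down=not → at least one input occurs → occurs.

Yes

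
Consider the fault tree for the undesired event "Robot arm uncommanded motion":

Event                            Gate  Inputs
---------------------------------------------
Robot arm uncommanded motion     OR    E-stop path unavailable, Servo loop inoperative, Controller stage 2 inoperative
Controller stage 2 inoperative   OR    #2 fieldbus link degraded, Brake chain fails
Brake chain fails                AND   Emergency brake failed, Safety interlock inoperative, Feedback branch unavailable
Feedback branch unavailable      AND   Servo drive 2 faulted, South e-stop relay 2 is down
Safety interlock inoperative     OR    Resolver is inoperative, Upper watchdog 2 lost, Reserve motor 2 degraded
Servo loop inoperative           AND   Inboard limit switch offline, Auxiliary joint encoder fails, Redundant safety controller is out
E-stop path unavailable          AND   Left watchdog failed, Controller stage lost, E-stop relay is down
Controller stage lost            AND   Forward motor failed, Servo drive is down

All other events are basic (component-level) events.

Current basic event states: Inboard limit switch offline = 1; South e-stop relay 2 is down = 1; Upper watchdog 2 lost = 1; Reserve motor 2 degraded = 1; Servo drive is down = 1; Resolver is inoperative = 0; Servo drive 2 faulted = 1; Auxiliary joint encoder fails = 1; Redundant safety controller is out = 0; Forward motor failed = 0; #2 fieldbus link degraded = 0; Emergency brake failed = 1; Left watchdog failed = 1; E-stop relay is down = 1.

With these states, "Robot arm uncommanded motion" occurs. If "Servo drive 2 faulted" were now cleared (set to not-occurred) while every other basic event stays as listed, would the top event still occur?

No

Counterfactual: set "Servo drive 2 faulted" to not occurred.
Controller stage lost [AND]: Forward motor failed=not, Servo drive is down=occurs → not all inputs occur → does not occur.
E-stop path unavailable [AND]: Left watchdog failed=occurs, Controller stage lost=not, E-stop relay is down=occurs → not all inputs occur → does not occur.
Servo loop inoperative [AND]: Inboard limit switch offline=occurs, Auxiliary joint encoder fails=occurs, Redundant safety controller is out=not → not all inputs occur → does not occur.
Safety interlock inoperative [OR]: Resolver is inoperative=not, Upper watchdog 2 lost=occurs, Reserve motor 2 degraded=occurs → at least one input occurs → occurs.
Feedback branch unavailable [AND]: Servo drive 2 faulted=not, South e-stop relay 2 is down=occurs → not all inputs occur → does not occur.
Brake chain fails [AND]: Emergency brake failed=occurs, Safety interlock inoperative=occurs, Feedback branch unavailable=not → not all inputs occur → does not occur.
Controller stage 2 inoperative [OR]: #2 fieldbus link degraded=not, Brake chain fails=not → no input occurs → does not occur.
Robot arm uncommanded motion [OR]: E-stop path unavailable=not, Servo loop inoperative=not, Controller stage 2 inoperative=not → no input occurs → does not occur.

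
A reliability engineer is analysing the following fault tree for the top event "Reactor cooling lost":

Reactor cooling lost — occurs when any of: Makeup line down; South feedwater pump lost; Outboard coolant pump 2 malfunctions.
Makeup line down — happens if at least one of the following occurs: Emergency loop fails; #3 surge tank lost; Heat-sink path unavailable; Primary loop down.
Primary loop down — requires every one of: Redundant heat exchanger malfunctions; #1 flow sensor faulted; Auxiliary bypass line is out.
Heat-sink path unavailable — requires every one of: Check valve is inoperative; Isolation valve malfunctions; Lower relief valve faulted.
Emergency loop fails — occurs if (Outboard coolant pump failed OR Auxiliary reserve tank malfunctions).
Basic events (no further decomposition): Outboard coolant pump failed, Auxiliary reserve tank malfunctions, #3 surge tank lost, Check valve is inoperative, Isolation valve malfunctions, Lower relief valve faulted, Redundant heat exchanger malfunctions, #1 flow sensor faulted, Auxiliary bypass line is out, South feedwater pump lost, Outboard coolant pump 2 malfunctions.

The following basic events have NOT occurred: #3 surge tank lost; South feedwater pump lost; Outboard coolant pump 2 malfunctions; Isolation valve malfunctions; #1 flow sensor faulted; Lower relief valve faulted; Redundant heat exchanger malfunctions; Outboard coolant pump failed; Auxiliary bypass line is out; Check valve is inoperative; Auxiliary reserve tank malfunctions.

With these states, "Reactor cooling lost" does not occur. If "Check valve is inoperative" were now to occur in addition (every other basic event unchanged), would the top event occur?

No

Counterfactual: set "Check valve is inoperative" to occurred.
Emergency loop fails [OR]: Outboard coolant pump failed=not, Auxiliary reserve tank malfunctions=not → no input occurs → does not occur.
Heat-sink path unavailable [AND]: Check valve is inoperative=occurs, Isolation valve malfunctions=not, Lower relief valve faulted=not → not all inputs occur → does not occur.
Primary loop down [AND]: Redundant heat exchanger malfunctions=not, #1 flow sensor faulted=not, Auxiliary bypass line is out=not → not all inputs occur → does not occur.
Makeup line down [OR]: Emergency loop fails=not, #3 surge tank lost=not, Heat-sink path unavailable=not, Primary loop down=not → no input occurs → does not occur.
Reactor cooling lost [OR]: Makeup line down=not, South feedwater pump lost=not, Outboard coolant pump 2 malfunctions=not → no input occurs → does not occur.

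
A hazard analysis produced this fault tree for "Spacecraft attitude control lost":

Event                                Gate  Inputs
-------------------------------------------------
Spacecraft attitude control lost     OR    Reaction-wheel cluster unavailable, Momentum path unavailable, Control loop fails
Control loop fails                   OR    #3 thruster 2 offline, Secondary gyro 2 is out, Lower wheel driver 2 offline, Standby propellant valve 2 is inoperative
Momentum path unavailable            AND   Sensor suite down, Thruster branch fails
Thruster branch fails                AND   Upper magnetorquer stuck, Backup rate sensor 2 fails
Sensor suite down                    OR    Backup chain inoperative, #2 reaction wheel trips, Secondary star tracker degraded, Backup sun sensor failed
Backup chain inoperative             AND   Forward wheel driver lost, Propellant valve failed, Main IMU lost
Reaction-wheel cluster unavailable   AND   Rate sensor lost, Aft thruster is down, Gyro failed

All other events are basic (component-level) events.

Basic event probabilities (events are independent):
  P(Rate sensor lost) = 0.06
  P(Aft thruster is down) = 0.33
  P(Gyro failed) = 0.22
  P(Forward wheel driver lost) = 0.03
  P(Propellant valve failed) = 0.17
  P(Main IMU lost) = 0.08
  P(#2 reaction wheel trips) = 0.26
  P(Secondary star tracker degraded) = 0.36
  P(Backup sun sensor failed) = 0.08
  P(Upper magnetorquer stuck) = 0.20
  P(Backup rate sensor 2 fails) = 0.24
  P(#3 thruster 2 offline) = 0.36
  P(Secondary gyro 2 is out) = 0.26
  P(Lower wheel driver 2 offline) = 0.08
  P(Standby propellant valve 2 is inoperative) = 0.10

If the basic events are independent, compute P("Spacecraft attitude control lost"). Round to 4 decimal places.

0.6201

P(Reaction-wheel cluster unavailable) [AND] = 0.06 × 0.33 × 0.22 = 0.004356
P(Backup chain inoperative) [AND] = 0.03 × 0.17 × 0.08 = 0.000408
P(Sensor suite down) [OR] = 1 − (1−0.000408) × (1−0.26) × (1−0.36) × (1−0.08) = 0.564466
P(Thruster branch fails) [AND] = 0.20 × 0.24 = 0.048000
P(Momentum path unavailable) [AND] = 0.564466 × 0.048000 = 0.027094
P(Control loop fails) [OR] = 1 − (1−0.36) × (1−0.26) × (1−0.08) × (1−0.10) = 0.607859
P(Spacecraft attitude control lost) [OR] = 1 − (1−0.004356) × (1−0.027094) × (1−0.607859) = 0.620146
Rounded to 4 decimal places: P(Spacecraft attitude control lost) ≈ 0.6201.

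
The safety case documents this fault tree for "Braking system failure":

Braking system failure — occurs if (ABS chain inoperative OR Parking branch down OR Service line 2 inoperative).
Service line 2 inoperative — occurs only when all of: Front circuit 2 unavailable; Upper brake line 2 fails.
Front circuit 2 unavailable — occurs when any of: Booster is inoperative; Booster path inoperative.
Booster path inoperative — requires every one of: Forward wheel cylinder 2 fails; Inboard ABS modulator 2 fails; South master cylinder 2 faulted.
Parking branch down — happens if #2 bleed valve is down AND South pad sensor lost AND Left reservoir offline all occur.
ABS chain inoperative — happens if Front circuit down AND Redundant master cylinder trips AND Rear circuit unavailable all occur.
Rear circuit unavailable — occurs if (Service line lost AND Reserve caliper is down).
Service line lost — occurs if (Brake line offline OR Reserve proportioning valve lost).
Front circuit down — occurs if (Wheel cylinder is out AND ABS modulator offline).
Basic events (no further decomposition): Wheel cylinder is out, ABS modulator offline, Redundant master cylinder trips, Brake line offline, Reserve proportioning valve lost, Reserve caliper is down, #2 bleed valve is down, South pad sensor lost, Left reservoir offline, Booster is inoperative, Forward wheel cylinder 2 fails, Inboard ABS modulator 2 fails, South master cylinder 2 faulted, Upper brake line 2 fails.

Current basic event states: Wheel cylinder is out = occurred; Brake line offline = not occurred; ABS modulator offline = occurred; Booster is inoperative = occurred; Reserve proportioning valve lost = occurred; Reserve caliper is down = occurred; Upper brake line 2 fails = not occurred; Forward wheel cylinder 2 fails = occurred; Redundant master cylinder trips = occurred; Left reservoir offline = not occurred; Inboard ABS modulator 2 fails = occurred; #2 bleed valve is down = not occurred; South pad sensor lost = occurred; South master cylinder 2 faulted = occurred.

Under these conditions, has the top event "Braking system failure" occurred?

Yes

Front circuit down [AND]: Wheel cylinder is out=occurs, ABS modulator offline=occurs → all inputs occur → occurs.
Service line lost [OR]: Brake line offline=not, Reserve proportioning valve lost=occurs → at least one input occurs → occurs.
Rear circuit unavailable [AND]: Service line lost=occurs, Reserve caliper is down=occurs → all inputs occur → occurs.
ABS chain inoperative [AND]: Front circuit down=occurs, Redundant master cylinder trips=occurs, Rear circuit unavailable=occurs → all inputs occur → occurs.
Parking branch down [AND]: #2 bleed valve is down=not, South pad sensor lost=occurs, Left reservoir offline=not → not all inputs occur → does not occur.
Booster path inoperative [AND]: Forward wheel cylinder 2 fails=occurs, Inboard ABS modulator 2 fails=occurs, South master cylinder 2 faulted=occurs → all inputs occur → occurs.
Front circuit 2 unavailable [OR]: Booster is inoperative=occurs, Booster path inoperative=occurs → at least one input occurs → occurs.
Service line 2 inoperative [AND]: Front circuit 2 unavailable=occurs, Upper brake line 2 fails=not → not all inputs occur → does not occur.
Braking system failure [OR]: ABS chain inoperative=occurs, Parking branch down=not, Service line 2 inoperative=not → at least one input occurs → occurs.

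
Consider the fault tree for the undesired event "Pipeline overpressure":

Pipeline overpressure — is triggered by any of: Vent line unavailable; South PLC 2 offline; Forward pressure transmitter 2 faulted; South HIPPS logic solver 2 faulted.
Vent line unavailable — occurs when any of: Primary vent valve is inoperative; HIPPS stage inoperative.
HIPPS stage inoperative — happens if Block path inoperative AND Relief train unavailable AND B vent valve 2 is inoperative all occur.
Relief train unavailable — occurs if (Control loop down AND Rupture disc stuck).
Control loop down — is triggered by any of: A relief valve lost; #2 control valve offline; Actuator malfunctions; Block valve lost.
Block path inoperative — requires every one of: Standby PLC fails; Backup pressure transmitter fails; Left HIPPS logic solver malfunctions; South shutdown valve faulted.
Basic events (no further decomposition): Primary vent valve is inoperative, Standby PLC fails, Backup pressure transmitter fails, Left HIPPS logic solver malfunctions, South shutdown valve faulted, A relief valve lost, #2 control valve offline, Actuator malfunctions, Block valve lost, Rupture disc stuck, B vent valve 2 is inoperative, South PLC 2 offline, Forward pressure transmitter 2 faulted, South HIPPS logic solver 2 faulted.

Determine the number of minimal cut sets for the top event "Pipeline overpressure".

8

Block path inoperative [AND]: one cut set from each child combined → 1 × 1 × 1 × 1 = 1 cut set(s).
Control loop down [OR]: union of children's cut sets → 4 cut set(s).
Relief train unavailable [AND]: one cut set from each child combined → 4 × 1 = 4 cut set(s).
HIPPS stage inoperative [AND]: one cut set from each child combined → 1 × 4 × 1 = 4 cut set(s).
Vent line unavailable [OR]: union of children's cut sets → 5 cut set(s).
Pipeline overpressure [OR]: union of children's cut sets → 8 cut set(s).
Minimal cut sets: {Primary vent valve is inoperative}; {A relief valve lost, B vent valve 2 is inoperative, Backup pressure transmitter fails, Left HIPPS logic solver malfunctions, Rupture disc stuck, South shutdown valve faulted, Standby PLC fails}; {#2 control valve offline, B vent valve 2 is inoperative, Backup pressure transmitter fails, Left HIPPS logic solver malfunctions, Rupture disc stuck, South shutdown valve faulted, Standby PLC fails}; {Actuator malfunctions, B vent valve 2 is inoperative, Backup pressure transmitter fails, Left HIPPS logic solver malfunctions, Rupture disc stuck, South shutdown valve faulted, Standby PLC fails}; {B vent valve 2 is inoperative, Backup pressure transmitter fails, Block valve lost, Left HIPPS logic solver malfunctions, Rupture disc stuck, South shutdown valve faulted, Standby PLC fails}; {South PLC 2 offline}; {Forward pressure transmitter 2 faulted}; {South HIPPS logic solver 2 faulted}.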